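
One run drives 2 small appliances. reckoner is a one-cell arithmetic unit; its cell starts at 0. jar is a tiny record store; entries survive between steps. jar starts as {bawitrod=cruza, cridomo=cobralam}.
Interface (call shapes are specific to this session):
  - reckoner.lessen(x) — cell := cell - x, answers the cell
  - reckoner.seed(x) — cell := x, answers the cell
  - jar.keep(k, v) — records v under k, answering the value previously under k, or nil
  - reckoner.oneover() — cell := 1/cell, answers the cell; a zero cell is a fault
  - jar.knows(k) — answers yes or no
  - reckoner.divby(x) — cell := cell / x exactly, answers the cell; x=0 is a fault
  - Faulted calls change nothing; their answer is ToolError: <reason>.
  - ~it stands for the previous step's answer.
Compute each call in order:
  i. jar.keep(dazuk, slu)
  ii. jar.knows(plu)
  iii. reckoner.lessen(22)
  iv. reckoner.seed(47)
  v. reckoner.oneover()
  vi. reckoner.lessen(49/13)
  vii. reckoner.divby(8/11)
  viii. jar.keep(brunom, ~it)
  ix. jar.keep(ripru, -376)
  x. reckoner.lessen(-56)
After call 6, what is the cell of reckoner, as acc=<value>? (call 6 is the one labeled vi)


Answer: acc=-2290/611

Derivation:
! 1. jar.keep(k='dazuk', v='slu') -> nil
! 2. jar.knows(k='plu') -> no
! 3. reckoner.lessen(x='22') -> -22
! 4. reckoner.seed(x='47') -> 47
! 5. reckoner.oneover() -> 1/47
! 6. reckoner.lessen(x='49/13') -> -2290/611
! 7. reckoner.divby(x='8/11') -> -12595/2444
! 8. jar.keep(k='brunom', v='~it') -> nil
! 9. jar.keep(k='ripru', v='-376') -> nil
! 10. reckoner.lessen(x='-56') -> 124269/2444


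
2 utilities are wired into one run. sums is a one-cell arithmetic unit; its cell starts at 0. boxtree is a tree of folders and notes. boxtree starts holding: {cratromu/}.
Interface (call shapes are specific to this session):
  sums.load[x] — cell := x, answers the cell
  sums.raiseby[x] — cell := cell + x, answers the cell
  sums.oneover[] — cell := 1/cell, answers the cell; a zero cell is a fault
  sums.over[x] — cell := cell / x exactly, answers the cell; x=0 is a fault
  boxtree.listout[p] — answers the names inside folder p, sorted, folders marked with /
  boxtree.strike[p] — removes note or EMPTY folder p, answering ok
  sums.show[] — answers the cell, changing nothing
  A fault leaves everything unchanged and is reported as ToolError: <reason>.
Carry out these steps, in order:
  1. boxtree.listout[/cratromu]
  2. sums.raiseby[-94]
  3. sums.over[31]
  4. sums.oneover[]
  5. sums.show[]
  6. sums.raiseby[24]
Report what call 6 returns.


Answer: 2225/94

Derivation:
I invoke listout with p='/cratromu', and see [].
I use raiseby with x='-94', and observe -94.
Calling over with x='31', → -94/31.
I try oneover(), and see -31/94.
Then show, giving -31/94.
Using raiseby with x='24', — result: 2225/94.


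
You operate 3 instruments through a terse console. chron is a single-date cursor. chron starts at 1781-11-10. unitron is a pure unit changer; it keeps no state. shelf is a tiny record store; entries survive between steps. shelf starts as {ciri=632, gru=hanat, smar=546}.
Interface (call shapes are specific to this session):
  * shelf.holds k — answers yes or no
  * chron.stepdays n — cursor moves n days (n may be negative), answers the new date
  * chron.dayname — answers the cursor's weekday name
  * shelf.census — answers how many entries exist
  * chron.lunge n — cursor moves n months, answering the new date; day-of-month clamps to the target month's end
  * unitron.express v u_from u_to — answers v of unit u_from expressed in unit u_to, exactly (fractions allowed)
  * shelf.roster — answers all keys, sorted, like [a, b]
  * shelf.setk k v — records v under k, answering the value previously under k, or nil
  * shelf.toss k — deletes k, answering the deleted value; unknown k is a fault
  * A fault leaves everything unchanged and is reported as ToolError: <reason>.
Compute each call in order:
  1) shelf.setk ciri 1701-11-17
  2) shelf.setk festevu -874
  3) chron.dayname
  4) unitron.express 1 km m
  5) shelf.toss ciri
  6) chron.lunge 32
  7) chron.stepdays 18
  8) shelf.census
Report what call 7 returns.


-> shelf.setk(k='ciri', v='1701-11-17')
<- 632
-> shelf.setk(k='festevu', v='-874')
<- nil
-> chron.dayname()
<- Saturday
-> unitron.express(v='1', u_from='km', u_to='m')
<- 1000
-> shelf.toss(k='ciri')
<- 1701-11-17
-> chron.lunge(n='32')
<- 1784-07-10
-> chron.stepdays(n='18')
<- 1784-07-28
-> shelf.census()
<- 3

Answer: 1784-07-28


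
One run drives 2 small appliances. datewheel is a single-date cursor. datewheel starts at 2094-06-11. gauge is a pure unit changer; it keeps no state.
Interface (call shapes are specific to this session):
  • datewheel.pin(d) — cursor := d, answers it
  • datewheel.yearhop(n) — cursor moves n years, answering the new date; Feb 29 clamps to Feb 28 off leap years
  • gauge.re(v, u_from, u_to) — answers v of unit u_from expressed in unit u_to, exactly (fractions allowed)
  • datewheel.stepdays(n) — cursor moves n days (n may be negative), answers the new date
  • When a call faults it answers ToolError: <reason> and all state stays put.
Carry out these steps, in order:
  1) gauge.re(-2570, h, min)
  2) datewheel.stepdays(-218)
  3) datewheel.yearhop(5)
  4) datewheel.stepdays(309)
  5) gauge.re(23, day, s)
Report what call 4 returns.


CALL gauge.re[-2570; h; min]
RET  -154200
CALL datewheel.stepdays[-218]
RET  2093-11-05
CALL datewheel.yearhop[5]
RET  2098-11-05
CALL datewheel.stepdays[309]
RET  2099-09-10
CALL gauge.re[23; day; s]
RET  1987200

Answer: 2099-09-10


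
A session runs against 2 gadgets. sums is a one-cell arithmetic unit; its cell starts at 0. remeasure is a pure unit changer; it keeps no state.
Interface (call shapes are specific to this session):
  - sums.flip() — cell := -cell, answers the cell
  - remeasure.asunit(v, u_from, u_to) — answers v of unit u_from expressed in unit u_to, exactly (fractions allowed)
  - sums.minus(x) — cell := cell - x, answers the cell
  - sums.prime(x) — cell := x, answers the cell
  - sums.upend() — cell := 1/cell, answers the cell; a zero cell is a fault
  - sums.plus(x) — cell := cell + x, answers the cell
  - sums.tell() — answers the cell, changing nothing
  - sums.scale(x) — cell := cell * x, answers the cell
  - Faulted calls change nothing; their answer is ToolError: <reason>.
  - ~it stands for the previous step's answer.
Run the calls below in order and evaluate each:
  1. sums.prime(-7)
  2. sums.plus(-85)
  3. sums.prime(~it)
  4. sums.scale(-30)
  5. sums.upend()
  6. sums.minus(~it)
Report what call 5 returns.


Answer: 1/2760

Derivation:
Act: sums.prime[x→-7]
Obs: -7
Act: sums.plus[x→-85]
Obs: -92
Act: sums.prime[x→~it]
Obs: -92
Act: sums.scale[x→-30]
Obs: 2760
Act: sums.upend[]
Obs: 1/2760
Act: sums.minus[x→~it]
Obs: 0


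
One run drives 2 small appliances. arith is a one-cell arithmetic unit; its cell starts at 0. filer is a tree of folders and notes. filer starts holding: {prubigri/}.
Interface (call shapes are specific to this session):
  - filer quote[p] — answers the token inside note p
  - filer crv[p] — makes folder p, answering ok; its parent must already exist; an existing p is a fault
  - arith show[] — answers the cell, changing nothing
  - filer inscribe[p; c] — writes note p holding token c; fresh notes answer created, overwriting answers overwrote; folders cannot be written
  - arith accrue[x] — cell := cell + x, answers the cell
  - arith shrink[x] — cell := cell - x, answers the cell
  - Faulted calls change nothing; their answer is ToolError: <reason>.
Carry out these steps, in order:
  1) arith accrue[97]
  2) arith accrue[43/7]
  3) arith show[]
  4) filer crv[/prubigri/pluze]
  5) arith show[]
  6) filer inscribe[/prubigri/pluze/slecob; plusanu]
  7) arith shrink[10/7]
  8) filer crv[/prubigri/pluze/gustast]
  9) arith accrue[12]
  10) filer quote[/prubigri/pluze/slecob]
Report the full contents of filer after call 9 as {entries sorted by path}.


% arith accrue(x: 97) => 97
% arith accrue(x: 43/7) => 722/7
% arith show() => 722/7
% filer crv(p: /prubigri/pluze) => ok
% arith show() => 722/7
% filer inscribe(p: /prubigri/pluze/slecob, c: plusanu) => created
% arith shrink(x: 10/7) => 712/7
% filer crv(p: /prubigri/pluze/gustast) => ok
% arith accrue(x: 12) => 796/7
% filer quote(p: /prubigri/pluze/slecob) => plusanu

Answer: {prubigri/, prubigri/pluze/, prubigri/pluze/gustast/, prubigri/pluze/slecob=plusanu}


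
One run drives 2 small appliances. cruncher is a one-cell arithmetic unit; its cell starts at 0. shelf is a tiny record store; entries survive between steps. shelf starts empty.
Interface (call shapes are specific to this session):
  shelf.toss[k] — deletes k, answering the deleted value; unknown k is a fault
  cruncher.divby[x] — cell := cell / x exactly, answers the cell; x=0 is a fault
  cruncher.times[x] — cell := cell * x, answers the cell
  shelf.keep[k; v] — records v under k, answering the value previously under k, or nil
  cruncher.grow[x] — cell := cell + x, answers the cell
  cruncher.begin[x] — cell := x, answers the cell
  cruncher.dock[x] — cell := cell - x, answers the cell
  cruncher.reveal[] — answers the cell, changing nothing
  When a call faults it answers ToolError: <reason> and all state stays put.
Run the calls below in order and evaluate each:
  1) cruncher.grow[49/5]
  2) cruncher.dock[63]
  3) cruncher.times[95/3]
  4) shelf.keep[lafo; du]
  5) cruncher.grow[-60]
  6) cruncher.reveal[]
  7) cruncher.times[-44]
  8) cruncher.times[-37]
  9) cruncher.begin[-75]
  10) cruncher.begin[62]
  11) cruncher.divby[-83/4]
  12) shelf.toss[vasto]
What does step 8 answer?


Answer: -8520952/3

Derivation:
% grow x='49/5'
[out] 49/5
% dock x='63'
[out] -266/5
% times x='95/3'
[out] -5054/3
% keep k='lafo' v='du'
[out] nil
% grow x='-60'
[out] -5234/3
% reveal
[out] -5234/3
% times x='-44'
[out] 230296/3
% times x='-37'
[out] -8520952/3
% begin x='-75'
[out] -75
% begin x='62'
[out] 62
% divby x='-83/4'
[out] -248/83
% toss k='vasto'
[out] ToolError: no such key vasto


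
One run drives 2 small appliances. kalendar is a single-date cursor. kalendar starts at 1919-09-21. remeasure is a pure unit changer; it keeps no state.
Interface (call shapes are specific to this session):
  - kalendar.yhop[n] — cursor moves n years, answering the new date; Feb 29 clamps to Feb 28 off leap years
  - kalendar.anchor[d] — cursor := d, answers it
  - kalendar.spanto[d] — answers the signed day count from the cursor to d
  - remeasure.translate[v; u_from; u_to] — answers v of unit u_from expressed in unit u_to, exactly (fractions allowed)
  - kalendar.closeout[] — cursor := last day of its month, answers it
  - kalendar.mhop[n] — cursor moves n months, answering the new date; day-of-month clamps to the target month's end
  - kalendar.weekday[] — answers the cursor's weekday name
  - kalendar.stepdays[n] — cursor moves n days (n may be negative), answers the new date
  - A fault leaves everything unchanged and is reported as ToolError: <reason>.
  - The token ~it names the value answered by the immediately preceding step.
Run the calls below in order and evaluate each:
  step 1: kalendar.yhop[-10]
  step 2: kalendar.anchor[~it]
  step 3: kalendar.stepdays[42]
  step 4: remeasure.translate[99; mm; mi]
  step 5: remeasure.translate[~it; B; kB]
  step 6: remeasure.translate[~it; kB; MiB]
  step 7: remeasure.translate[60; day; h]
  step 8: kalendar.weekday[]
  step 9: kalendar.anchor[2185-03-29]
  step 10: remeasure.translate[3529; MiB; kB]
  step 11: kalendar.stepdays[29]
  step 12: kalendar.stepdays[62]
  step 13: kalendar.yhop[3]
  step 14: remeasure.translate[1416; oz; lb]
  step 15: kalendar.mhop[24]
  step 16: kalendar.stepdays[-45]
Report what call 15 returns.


Answer: 2190-06-28

Derivation:
$ yhop -10
  1909-09-21
$ anchor ~it
  1909-09-21
$ stepdays 42
  1909-11-02
$ translate 99 mm mi
  1/16256
$ translate ~it B kB
  1/16256000
$ translate ~it kB MiB
  1/17045651456
$ translate 60 day h
  1440
$ weekday
  Tuesday
$ anchor 2185-03-29
  2185-03-29
$ translate 3529 MiB kB
  462553088/125
$ stepdays 29
  2185-04-27
$ stepdays 62
  2185-06-28
$ yhop 3
  2188-06-28
$ translate 1416 oz lb
  177/2
$ mhop 24
  2190-06-28
$ stepdays -45
  2190-05-14


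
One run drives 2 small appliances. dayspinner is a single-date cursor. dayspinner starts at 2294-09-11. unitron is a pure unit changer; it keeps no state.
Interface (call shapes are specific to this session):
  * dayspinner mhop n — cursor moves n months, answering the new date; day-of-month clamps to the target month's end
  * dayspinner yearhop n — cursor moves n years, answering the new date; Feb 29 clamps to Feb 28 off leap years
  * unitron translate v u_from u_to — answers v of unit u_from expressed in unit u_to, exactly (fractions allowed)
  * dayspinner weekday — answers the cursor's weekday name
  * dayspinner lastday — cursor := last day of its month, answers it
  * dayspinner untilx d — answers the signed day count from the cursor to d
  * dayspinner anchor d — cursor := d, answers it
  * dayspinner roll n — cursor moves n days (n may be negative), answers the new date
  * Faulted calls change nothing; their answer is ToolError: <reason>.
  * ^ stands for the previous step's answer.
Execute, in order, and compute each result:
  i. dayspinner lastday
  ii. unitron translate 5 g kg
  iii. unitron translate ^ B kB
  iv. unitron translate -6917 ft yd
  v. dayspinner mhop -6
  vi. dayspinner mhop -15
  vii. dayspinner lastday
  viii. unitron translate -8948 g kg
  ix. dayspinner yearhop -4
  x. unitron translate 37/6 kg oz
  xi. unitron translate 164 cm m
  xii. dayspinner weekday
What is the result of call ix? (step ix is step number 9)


Step: dayspinner lastday[]
Result: 2294-09-30
Step: unitron translate[v→5; u_from→g; u_to→kg]
Result: 1/200
Step: unitron translate[v→^; u_from→B; u_to→kB]
Result: 1/200000
Step: unitron translate[v→-6917; u_from→ft; u_to→yd]
Result: -6917/3
Step: dayspinner mhop[n→-6]
Result: 2294-03-30
Step: dayspinner mhop[n→-15]
Result: 2292-12-30
Step: dayspinner lastday[]
Result: 2292-12-31
Step: unitron translate[v→-8948; u_from→g; u_to→kg]
Result: -2237/250
Step: dayspinner yearhop[n→-4]
Result: 2288-12-31
Step: unitron translate[v→37/6; u_from→kg; u_to→oz]
Result: 29600000000/136077711
Step: unitron translate[v→164; u_from→cm; u_to→m]
Result: 41/25
Step: dayspinner weekday[]
Result: Monday

Answer: 2288-12-31


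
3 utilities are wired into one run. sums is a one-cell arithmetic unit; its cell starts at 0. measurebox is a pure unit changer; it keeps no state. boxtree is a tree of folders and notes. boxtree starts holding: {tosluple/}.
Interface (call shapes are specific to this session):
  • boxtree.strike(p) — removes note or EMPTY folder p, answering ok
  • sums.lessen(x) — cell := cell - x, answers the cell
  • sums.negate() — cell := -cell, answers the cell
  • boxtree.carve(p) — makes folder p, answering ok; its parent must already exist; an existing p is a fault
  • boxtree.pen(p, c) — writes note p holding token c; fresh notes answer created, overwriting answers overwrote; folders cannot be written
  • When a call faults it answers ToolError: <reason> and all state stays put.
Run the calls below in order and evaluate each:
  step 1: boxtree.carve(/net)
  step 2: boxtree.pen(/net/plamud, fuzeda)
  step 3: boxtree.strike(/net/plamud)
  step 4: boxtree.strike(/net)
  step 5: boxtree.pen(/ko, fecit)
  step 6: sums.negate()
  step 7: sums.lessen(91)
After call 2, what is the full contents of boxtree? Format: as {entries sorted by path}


Answer: {net/, net/plamud=fuzeda, tosluple/}

Derivation:
I invoke boxtree.carve on p=/net, and see ok.
Calling boxtree.pen on p=/net/plamud, c=fuzeda: created.
Calling boxtree.strike on p=/net/plamud, and observe ok.
I use boxtree.strike on p=/net, and see ok.
I try boxtree.pen on p=/ko, c=fecit, which returns created.
Then sums.negate, and get 0.
Then sums.lessen on x=91, → -91.


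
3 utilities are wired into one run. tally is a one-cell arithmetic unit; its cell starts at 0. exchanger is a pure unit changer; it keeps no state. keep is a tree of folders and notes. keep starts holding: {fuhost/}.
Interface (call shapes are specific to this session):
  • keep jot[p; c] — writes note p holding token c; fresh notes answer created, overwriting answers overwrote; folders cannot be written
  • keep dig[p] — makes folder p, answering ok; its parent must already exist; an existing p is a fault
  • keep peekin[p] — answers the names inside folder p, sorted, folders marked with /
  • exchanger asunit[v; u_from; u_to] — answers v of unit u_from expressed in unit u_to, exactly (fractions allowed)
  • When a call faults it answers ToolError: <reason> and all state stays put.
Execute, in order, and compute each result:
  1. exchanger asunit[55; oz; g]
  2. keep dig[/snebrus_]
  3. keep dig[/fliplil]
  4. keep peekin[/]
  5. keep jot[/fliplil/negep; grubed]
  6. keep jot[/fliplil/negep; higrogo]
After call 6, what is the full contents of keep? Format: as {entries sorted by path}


Answer: {fliplil/, fliplil/negep=higrogo, fuhost/, snebrus_/}

Derivation:
·→ exchanger asunit(v→55, u_from→oz, u_to→g)
·← 498951607/320000
·→ keep dig(p→/snebrus_)
·← ok
·→ keep dig(p→/fliplil)
·← ok
·→ keep peekin(p→/)
·← [fliplil/, fuhost/, snebrus_/]
·→ keep jot(p→/fliplil/negep, c→grubed)
·← created
·→ keep jot(p→/fliplil/negep, c→higrogo)
·← overwrote


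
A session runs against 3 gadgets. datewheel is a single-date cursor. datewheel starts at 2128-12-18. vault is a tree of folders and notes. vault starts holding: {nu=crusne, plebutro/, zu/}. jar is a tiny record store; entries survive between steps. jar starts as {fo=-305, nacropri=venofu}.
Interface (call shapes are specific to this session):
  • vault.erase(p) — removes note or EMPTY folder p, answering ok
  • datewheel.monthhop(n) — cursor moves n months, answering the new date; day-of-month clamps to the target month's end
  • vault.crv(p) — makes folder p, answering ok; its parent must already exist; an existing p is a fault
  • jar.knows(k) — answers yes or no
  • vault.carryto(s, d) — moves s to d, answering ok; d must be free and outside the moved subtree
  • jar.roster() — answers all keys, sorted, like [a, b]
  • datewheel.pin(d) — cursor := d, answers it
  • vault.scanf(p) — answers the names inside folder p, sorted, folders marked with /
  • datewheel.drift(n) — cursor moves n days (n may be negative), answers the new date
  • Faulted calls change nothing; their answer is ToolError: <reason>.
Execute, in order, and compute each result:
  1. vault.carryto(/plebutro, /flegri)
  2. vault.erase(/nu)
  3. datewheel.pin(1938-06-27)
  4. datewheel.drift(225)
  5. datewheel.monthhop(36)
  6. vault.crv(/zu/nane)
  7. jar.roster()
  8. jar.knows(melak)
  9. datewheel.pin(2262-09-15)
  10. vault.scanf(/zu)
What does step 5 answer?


-- 1. vault.carryto(s=/plebutro, d=/flegri) : ok
-- 2. vault.erase(p=/nu) : ok
-- 3. datewheel.pin(d=1938-06-27) : 1938-06-27
-- 4. datewheel.drift(n=225) : 1939-02-07
-- 5. datewheel.monthhop(n=36) : 1942-02-07
-- 6. vault.crv(p=/zu/nane) : ok
-- 7. jar.roster() : [fo, nacropri]
-- 8. jar.knows(k=melak) : no
-- 9. datewheel.pin(d=2262-09-15) : 2262-09-15
-- 10. vault.scanf(p=/zu) : [nane/]

Answer: 1942-02-07


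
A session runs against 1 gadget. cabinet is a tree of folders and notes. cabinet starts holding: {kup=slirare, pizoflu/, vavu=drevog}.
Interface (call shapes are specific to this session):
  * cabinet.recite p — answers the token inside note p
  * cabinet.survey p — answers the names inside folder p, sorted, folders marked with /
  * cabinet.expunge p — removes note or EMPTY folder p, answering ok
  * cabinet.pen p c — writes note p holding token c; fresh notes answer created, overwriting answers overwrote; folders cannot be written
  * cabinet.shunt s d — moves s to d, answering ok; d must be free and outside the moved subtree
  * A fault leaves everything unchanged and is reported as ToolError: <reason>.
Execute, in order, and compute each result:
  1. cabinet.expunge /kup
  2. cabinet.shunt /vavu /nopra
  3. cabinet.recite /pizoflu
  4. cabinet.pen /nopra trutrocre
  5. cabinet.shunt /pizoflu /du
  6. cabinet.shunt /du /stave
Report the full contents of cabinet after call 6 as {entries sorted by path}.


Answer: {nopra=trutrocre, stave/}

Derivation:
·→ expunge(p→/kup)
·← ok
·→ shunt(s→/vavu, d→/nopra)
·← ok
·→ recite(p→/pizoflu)
·← ToolError: is a directory
·→ pen(p→/nopra, c→trutrocre)
·← overwrote
·→ shunt(s→/pizoflu, d→/du)
·← ok
·→ shunt(s→/du, d→/stave)
·← ok


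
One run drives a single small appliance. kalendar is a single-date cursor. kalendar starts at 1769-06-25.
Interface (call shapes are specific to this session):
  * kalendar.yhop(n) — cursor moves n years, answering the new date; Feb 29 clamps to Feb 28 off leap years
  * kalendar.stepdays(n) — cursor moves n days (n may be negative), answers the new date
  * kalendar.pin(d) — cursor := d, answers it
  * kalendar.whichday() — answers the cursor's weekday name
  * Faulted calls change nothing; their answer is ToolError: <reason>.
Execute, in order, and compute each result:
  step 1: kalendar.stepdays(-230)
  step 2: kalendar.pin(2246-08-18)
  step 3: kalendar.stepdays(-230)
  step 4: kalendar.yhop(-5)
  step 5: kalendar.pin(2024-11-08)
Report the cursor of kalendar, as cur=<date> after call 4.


Answer: cur=2240-12-31

Derivation:
Now I run kalendar.stepdays on -230, — result: 1768-11-07.
I try kalendar.pin on 2246-08-18: 2246-08-18.
Now I run kalendar.stepdays on -230, and see 2245-12-31.
I try kalendar.yhop on -5, which returns 2240-12-31.
I call kalendar.pin on 2024-11-08, → 2024-11-08.


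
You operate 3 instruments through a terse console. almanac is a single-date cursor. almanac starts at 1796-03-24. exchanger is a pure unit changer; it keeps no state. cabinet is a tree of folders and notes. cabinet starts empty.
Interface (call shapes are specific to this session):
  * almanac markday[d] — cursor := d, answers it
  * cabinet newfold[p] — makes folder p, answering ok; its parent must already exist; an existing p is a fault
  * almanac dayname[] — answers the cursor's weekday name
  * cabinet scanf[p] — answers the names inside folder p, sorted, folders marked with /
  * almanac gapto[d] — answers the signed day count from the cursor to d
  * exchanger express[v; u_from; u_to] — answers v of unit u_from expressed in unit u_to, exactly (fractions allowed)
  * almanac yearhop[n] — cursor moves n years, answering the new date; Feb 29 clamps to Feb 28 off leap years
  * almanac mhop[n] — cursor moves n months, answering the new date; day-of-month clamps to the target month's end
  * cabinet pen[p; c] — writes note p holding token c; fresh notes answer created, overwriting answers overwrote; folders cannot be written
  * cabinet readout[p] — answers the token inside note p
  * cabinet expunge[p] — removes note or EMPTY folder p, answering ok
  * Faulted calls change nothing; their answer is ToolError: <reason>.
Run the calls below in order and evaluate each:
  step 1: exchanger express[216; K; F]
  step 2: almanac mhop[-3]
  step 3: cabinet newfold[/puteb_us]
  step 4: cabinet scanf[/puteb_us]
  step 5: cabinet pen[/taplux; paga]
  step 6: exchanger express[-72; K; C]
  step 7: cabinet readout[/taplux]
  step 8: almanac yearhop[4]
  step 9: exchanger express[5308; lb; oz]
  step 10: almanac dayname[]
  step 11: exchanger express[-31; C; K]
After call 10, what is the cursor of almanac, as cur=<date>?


Answer: cur=1799-12-24

Derivation:
Then exchanger express on v→216, u_from→K, u_to→F, and observe -7087/100.
I try almanac mhop on n→-3, → 1795-12-24.
I use cabinet newfold on p→/puteb_us, giving ok.
Using cabinet scanf on p→/puteb_us, and observe [].
Then cabinet pen on p→/taplux, c→paga, yielding created.
Now I run exchanger express on v→-72, u_from→K, u_to→C, and get -6903/20.
Calling cabinet readout on p→/taplux: paga.
I run almanac yearhop on n→4, — result: 1799-12-24.
Invoking exchanger express on v→5308, u_from→lb, u_to→oz, and see 84928.
I use almanac dayname(), and observe Tuesday.
I call exchanger express on v→-31, u_from→C, u_to→K, giving 4843/20.


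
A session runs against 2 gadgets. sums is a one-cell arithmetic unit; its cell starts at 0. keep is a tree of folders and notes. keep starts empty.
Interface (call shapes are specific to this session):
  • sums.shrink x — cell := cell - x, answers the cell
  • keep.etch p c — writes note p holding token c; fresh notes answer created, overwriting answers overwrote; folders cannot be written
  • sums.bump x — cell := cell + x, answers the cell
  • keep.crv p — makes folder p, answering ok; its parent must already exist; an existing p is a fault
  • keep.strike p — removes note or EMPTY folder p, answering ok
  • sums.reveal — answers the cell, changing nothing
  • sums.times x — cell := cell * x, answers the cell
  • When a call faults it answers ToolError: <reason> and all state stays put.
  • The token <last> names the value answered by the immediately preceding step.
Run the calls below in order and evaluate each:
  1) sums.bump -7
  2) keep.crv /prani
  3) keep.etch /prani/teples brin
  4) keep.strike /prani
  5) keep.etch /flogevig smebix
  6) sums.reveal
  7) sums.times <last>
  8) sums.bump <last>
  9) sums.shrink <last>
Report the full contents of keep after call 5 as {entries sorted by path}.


// 1. sums.bump(x=-7) : -7
// 2. keep.crv(p=/prani) : ok
// 3. keep.etch(p=/prani/teples, c=brin) : created
// 4. keep.strike(p=/prani) : ToolError: not empty
// 5. keep.etch(p=/flogevig, c=smebix) : created
// 6. sums.reveal() : -7
// 7. sums.times(x=<last>) : 49
// 8. sums.bump(x=<last>) : 98
// 9. sums.shrink(x=<last>) : 0

Answer: {flogevig=smebix, prani/, prani/teples=brin}


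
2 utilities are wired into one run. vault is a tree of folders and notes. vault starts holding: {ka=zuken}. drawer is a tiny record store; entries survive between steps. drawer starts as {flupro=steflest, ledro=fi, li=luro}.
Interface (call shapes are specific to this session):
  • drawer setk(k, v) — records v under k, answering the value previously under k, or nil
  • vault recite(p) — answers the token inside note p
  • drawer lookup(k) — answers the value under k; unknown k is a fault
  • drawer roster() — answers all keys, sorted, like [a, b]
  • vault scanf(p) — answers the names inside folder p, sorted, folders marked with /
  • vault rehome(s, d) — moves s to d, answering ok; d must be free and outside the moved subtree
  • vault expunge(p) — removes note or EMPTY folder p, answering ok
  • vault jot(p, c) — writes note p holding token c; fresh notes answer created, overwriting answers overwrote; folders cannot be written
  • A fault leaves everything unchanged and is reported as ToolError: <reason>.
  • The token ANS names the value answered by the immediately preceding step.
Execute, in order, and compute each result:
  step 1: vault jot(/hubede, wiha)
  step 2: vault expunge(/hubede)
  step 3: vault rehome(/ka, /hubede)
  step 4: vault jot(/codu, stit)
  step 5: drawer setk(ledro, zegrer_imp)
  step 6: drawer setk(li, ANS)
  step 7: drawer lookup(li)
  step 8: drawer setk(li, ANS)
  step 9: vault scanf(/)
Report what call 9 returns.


Answer: [codu, hubede]

Derivation:
;; vault jot(p→/hubede, c→wiha) == created
;; vault expunge(p→/hubede) == ok
;; vault rehome(s→/ka, d→/hubede) == ok
;; vault jot(p→/codu, c→stit) == created
;; drawer setk(k→ledro, v→zegrer_imp) == fi
;; drawer setk(k→li, v→ANS) == luro
;; drawer lookup(k→li) == fi
;; drawer setk(k→li, v→ANS) == fi
;; vault scanf(p→/) == [codu, hubede]


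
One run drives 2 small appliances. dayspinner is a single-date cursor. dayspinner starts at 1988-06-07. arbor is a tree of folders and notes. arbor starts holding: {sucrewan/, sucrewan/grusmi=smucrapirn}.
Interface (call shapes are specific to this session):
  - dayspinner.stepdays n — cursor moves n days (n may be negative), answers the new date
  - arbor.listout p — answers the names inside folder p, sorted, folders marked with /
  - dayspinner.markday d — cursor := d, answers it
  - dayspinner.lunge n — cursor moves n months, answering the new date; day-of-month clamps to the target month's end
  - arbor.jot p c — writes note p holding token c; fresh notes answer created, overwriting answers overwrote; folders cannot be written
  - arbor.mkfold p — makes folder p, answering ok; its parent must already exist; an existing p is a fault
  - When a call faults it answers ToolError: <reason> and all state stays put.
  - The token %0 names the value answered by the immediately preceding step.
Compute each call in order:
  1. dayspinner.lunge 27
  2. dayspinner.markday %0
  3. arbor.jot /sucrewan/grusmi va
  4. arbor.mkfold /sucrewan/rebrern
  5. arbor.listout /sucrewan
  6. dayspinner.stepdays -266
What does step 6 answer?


-- 1. dayspinner.lunge(27) : 1990-09-07
-- 2. dayspinner.markday(%0) : 1990-09-07
-- 3. arbor.jot(/sucrewan/grusmi, va) : overwrote
-- 4. arbor.mkfold(/sucrewan/rebrern) : ok
-- 5. arbor.listout(/sucrewan) : [grusmi, rebrern/]
-- 6. dayspinner.stepdays(-266) : 1989-12-15

Answer: 1989-12-15


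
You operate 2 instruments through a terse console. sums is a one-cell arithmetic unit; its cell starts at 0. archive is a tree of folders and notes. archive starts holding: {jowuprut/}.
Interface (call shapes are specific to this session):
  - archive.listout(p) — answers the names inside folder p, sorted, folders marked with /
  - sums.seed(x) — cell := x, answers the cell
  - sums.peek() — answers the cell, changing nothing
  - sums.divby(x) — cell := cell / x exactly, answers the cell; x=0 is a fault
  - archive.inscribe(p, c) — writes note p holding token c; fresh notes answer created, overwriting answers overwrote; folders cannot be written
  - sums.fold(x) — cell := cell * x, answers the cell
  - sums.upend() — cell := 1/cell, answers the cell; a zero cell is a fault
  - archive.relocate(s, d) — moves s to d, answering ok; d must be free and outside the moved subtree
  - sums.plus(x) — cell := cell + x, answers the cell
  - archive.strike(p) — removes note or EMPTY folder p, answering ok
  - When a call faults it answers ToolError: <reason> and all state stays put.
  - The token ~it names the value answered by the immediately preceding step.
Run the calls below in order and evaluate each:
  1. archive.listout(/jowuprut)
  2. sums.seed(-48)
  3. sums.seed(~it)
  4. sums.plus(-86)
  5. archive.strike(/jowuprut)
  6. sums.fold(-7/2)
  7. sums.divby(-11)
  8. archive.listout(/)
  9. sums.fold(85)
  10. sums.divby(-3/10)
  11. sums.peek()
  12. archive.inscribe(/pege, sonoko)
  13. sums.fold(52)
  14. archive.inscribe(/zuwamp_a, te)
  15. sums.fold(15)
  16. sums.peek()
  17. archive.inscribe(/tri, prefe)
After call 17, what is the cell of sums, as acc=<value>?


I try archive.listout with /jowuprut, and get [].
Invoking sums.seed with -48, which returns -48.
I run sums.seed with ~it: -48.
Then sums.plus with -86, giving -134.
Invoking archive.strike with /jowuprut, → ok.
Now I run sums.fold with -7/2, → 469.
Next I call sums.divby with -11, and get -469/11.
Using archive.listout with /, — result: [].
I invoke sums.fold with 85: -39865/11.
Using sums.divby with -3/10, and get 398650/33.
Invoking sums.peek(), giving 398650/33.
I call archive.inscribe with /pege, sonoko, and see created.
Invoking sums.fold with 52, and get 20729800/33.
I invoke archive.inscribe with /zuwamp_a, te, and see created.
Calling sums.fold with 15: 103649000/11.
I call sums.peek(), which returns 103649000/11.
I invoke archive.inscribe with /tri, prefe: created.

Answer: acc=103649000/11


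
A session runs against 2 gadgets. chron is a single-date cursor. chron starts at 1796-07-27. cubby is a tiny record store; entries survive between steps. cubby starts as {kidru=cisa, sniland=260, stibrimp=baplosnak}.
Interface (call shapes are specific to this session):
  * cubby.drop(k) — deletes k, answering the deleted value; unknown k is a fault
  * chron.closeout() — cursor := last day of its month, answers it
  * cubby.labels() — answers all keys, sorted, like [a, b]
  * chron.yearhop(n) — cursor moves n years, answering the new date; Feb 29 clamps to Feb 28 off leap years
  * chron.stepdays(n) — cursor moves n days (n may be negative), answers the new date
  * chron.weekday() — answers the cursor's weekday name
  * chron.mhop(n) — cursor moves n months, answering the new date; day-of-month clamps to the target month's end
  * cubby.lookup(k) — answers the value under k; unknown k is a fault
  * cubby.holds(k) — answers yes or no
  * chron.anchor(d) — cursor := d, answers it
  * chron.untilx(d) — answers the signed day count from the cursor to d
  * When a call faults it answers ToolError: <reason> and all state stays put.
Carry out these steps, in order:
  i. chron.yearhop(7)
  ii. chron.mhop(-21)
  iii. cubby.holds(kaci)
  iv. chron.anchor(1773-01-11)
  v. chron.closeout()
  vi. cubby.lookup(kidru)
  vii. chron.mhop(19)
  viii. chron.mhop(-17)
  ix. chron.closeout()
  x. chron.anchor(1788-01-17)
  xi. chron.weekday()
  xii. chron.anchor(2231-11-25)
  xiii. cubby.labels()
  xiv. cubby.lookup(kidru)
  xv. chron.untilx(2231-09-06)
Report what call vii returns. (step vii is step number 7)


Answer: 1774-08-31

Derivation:
# chron.yearhop(7) : 1803-07-27
# chron.mhop(-21) : 1801-10-27
# cubby.holds(kaci) : no
# chron.anchor(1773-01-11) : 1773-01-11
# chron.closeout() : 1773-01-31
# cubby.lookup(kidru) : cisa
# chron.mhop(19) : 1774-08-31
# chron.mhop(-17) : 1773-03-31
# chron.closeout() : 1773-03-31
# chron.anchor(1788-01-17) : 1788-01-17
# chron.weekday() : Thursday
# chron.anchor(2231-11-25) : 2231-11-25
# cubby.labels() : [kidru, sniland, stibrimp]
# cubby.lookup(kidru) : cisa
# chron.untilx(2231-09-06) : -80


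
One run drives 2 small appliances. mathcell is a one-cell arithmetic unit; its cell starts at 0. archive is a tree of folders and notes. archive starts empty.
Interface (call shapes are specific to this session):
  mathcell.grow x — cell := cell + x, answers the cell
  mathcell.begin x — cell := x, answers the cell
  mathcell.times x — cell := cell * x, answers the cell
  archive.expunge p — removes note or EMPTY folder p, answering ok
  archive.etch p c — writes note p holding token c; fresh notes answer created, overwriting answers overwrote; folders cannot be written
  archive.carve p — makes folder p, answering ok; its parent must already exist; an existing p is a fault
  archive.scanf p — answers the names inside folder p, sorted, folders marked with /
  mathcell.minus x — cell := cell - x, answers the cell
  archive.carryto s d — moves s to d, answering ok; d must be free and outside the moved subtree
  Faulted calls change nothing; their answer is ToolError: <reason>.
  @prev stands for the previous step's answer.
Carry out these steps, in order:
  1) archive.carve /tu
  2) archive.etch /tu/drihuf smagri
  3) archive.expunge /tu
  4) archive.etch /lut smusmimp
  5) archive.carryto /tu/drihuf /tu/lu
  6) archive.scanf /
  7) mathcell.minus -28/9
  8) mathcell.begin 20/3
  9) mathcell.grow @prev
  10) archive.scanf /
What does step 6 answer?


Answer: [lut, tu/]

Derivation:
Act: archive.carve[/tu]
Obs: ok
Act: archive.etch[/tu/drihuf; smagri]
Obs: created
Act: archive.expunge[/tu]
Obs: ToolError: not empty
Act: archive.etch[/lut; smusmimp]
Obs: created
Act: archive.carryto[/tu/drihuf; /tu/lu]
Obs: ok
Act: archive.scanf[/]
Obs: [lut, tu/]
Act: mathcell.minus[-28/9]
Obs: 28/9
Act: mathcell.begin[20/3]
Obs: 20/3
Act: mathcell.grow[@prev]
Obs: 40/3
Act: archive.scanf[/]
Obs: [lut, tu/]


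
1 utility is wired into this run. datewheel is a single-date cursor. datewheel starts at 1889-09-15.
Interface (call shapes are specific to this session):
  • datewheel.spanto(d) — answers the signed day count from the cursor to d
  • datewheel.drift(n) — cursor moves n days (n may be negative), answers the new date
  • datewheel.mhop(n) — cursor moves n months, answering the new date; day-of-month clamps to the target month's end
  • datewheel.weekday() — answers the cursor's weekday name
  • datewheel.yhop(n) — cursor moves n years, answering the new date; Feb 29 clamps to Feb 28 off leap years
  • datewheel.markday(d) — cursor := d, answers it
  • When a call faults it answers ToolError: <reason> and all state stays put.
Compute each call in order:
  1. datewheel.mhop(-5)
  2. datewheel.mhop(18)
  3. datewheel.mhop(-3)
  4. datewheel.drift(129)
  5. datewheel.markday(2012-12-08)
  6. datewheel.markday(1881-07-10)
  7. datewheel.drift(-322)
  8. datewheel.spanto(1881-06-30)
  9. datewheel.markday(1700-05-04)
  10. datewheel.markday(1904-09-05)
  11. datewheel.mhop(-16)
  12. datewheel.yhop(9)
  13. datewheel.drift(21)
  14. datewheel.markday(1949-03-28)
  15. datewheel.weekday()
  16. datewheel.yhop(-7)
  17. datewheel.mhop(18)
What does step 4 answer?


Answer: 1890-11-21

Derivation:
I run datewheel.mhop passing n: -5, which returns 1889-04-15.
Using datewheel.mhop passing n: 18: 1890-10-15.
Calling datewheel.mhop passing n: -3, giving 1890-07-15.
I call datewheel.drift passing n: 129, → 1890-11-21.
Now I run datewheel.markday passing d: 2012-12-08: 2012-12-08.
I invoke datewheel.markday passing d: 1881-07-10, yielding 1881-07-10.
Next I call datewheel.drift passing n: -322, — result: 1880-08-22.
I call datewheel.spanto passing d: 1881-06-30, and observe 312.
I call datewheel.markday passing d: 1700-05-04, and see 1700-05-04.
Calling datewheel.markday passing d: 1904-09-05, yielding 1904-09-05.
Next I call datewheel.mhop passing n: -16: 1903-05-05.
I try datewheel.yhop passing n: 9, and get 1912-05-05.
I run datewheel.drift passing n: 21, and observe 1912-05-26.
Calling datewheel.markday passing d: 1949-03-28: 1949-03-28.
Calling datewheel.weekday, yielding Monday.
I try datewheel.yhop passing n: -7: 1942-03-28.
Invoking datewheel.mhop passing n: 18, — result: 1943-09-28.


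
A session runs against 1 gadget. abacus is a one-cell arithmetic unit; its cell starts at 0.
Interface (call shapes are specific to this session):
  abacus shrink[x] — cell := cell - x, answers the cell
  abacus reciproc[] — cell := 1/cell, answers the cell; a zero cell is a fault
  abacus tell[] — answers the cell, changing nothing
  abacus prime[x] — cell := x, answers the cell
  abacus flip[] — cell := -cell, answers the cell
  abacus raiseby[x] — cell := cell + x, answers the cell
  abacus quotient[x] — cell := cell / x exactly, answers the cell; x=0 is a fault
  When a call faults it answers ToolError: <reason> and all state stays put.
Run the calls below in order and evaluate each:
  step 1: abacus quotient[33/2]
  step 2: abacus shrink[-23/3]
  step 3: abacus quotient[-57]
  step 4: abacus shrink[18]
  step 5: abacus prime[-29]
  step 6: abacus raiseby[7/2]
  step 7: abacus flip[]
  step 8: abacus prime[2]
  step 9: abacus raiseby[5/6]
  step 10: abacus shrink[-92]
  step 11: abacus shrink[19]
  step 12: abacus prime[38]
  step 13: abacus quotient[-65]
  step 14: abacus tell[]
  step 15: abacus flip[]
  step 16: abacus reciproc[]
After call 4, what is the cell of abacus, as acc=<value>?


Do: abacus quotient[x→33/2]
See: 0
Do: abacus shrink[x→-23/3]
See: 23/3
Do: abacus quotient[x→-57]
See: -23/171
Do: abacus shrink[x→18]
See: -3101/171
Do: abacus prime[x→-29]
See: -29
Do: abacus raiseby[x→7/2]
See: -51/2
Do: abacus flip[]
See: 51/2
Do: abacus prime[x→2]
See: 2
Do: abacus raiseby[x→5/6]
See: 17/6
Do: abacus shrink[x→-92]
See: 569/6
Do: abacus shrink[x→19]
See: 455/6
Do: abacus prime[x→38]
See: 38
Do: abacus quotient[x→-65]
See: -38/65
Do: abacus tell[]
See: -38/65
Do: abacus flip[]
See: 38/65
Do: abacus reciproc[]
See: 65/38

Answer: acc=-3101/171


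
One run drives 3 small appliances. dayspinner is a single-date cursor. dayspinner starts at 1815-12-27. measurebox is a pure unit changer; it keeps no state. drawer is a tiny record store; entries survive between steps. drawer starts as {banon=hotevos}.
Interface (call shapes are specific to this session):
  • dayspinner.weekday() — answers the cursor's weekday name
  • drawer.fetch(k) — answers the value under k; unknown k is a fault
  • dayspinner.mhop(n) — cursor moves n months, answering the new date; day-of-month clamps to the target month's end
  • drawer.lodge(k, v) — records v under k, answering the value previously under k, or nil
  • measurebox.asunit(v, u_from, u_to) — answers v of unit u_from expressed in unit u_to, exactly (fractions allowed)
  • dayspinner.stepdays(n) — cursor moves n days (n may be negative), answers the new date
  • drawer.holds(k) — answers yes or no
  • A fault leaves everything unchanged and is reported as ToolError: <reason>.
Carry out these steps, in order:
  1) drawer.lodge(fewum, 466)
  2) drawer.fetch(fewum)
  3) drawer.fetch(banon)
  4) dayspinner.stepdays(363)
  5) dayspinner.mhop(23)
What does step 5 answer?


Answer: 1818-11-24

Derivation:
>> drawer.lodge(k='fewum', v='466')
<< nil
>> drawer.fetch(k='fewum')
<< 466
>> drawer.fetch(k='banon')
<< hotevos
>> dayspinner.stepdays(n='363')
<< 1816-12-24
>> dayspinner.mhop(n='23')
<< 1818-11-24
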